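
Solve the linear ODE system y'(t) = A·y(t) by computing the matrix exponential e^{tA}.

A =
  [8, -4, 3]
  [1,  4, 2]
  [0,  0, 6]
e^{tA} =
  [2*t*exp(6*t) + exp(6*t), -4*t*exp(6*t), -t^2*exp(6*t) + 3*t*exp(6*t)]
  [t*exp(6*t), -2*t*exp(6*t) + exp(6*t), -t^2*exp(6*t)/2 + 2*t*exp(6*t)]
  [0, 0, exp(6*t)]

Strategy: write A = P · J · P⁻¹ where J is a Jordan canonical form, so e^{tA} = P · e^{tJ} · P⁻¹, and e^{tJ} can be computed block-by-block.

A has Jordan form
J =
  [6, 1, 0]
  [0, 6, 1]
  [0, 0, 6]
(up to reordering of blocks).

Per-block formulas:
  For a 3×3 Jordan block J_3(6): exp(t · J_3(6)) = e^(6t)·(I + t·N + (t^2/2)·N^2), where N is the 3×3 nilpotent shift.

After assembling e^{tJ} and conjugating by P, we get:

e^{tA} =
  [2*t*exp(6*t) + exp(6*t), -4*t*exp(6*t), -t^2*exp(6*t) + 3*t*exp(6*t)]
  [t*exp(6*t), -2*t*exp(6*t) + exp(6*t), -t^2*exp(6*t)/2 + 2*t*exp(6*t)]
  [0, 0, exp(6*t)]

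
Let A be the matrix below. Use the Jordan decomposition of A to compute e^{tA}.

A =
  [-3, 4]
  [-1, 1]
e^{tA} =
  [-2*t*exp(-t) + exp(-t), 4*t*exp(-t)]
  [-t*exp(-t), 2*t*exp(-t) + exp(-t)]

Strategy: write A = P · J · P⁻¹ where J is a Jordan canonical form, so e^{tA} = P · e^{tJ} · P⁻¹, and e^{tJ} can be computed block-by-block.

A has Jordan form
J =
  [-1,  1]
  [ 0, -1]
(up to reordering of blocks).

Per-block formulas:
  For a 2×2 Jordan block J_2(-1): exp(t · J_2(-1)) = e^(-1t)·(I + t·N), where N is the 2×2 nilpotent shift.

After assembling e^{tJ} and conjugating by P, we get:

e^{tA} =
  [-2*t*exp(-t) + exp(-t), 4*t*exp(-t)]
  [-t*exp(-t), 2*t*exp(-t) + exp(-t)]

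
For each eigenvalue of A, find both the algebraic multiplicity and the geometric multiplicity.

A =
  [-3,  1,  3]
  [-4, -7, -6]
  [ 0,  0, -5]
λ = -5: alg = 3, geom = 2

Step 1 — factor the characteristic polynomial to read off the algebraic multiplicities:
  χ_A(x) = (x + 5)^3

Step 2 — compute geometric multiplicities via the rank-nullity identity g(λ) = n − rank(A − λI):
  rank(A − (-5)·I) = 1, so dim ker(A − (-5)·I) = n − 1 = 2

Summary:
  λ = -5: algebraic multiplicity = 3, geometric multiplicity = 2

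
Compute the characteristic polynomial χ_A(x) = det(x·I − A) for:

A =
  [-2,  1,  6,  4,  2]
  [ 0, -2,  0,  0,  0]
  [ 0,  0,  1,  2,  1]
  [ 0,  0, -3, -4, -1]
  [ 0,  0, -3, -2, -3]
x^5 + 10*x^4 + 40*x^3 + 80*x^2 + 80*x + 32

Expanding det(x·I − A) (e.g. by cofactor expansion or by noting that A is similar to its Jordan form J, which has the same characteristic polynomial as A) gives
  χ_A(x) = x^5 + 10*x^4 + 40*x^3 + 80*x^2 + 80*x + 32
which factors as (x + 2)^5. The eigenvalues (with algebraic multiplicities) are λ = -2 with multiplicity 5.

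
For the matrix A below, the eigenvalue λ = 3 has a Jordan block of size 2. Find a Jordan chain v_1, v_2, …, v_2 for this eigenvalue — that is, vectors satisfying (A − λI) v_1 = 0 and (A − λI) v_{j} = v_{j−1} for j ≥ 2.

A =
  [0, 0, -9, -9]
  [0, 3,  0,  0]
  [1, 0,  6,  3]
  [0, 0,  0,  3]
A Jordan chain for λ = 3 of length 2:
v_1 = (-3, 0, 1, 0)ᵀ
v_2 = (1, 0, 0, 0)ᵀ

Let N = A − (3)·I. We want v_2 with N^2 v_2 = 0 but N^1 v_2 ≠ 0; then v_{j-1} := N · v_j for j = 2, …, 2.

Pick v_2 = (1, 0, 0, 0)ᵀ.
Then v_1 = N · v_2 = (-3, 0, 1, 0)ᵀ.

Sanity check: (A − (3)·I) v_1 = (0, 0, 0, 0)ᵀ = 0. ✓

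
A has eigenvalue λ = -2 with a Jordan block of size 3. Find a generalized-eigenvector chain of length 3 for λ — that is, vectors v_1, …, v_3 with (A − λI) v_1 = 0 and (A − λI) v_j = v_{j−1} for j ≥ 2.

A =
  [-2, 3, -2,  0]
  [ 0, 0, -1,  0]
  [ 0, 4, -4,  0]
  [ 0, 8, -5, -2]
A Jordan chain for λ = -2 of length 3:
v_1 = (-2, 0, 0, -4)ᵀ
v_2 = (3, 2, 4, 8)ᵀ
v_3 = (0, 1, 0, 0)ᵀ

Let N = A − (-2)·I. We want v_3 with N^3 v_3 = 0 but N^2 v_3 ≠ 0; then v_{j-1} := N · v_j for j = 3, …, 2.

Pick v_3 = (0, 1, 0, 0)ᵀ.
Then v_2 = N · v_3 = (3, 2, 4, 8)ᵀ.
Then v_1 = N · v_2 = (-2, 0, 0, -4)ᵀ.

Sanity check: (A − (-2)·I) v_1 = (0, 0, 0, 0)ᵀ = 0. ✓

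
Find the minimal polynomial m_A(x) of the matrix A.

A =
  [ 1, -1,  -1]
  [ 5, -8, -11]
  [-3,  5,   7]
x^3

The characteristic polynomial is χ_A(x) = x^3, so the eigenvalues are known. The minimal polynomial is
  m_A(x) = Π_λ (x − λ)^{k_λ}
where k_λ is the size of the *largest* Jordan block for λ (equivalently, the smallest k with (A − λI)^k v = 0 for every generalised eigenvector v of λ).

  λ = 0: largest Jordan block has size 3, contributing (x − 0)^3

So m_A(x) = x^3 = x^3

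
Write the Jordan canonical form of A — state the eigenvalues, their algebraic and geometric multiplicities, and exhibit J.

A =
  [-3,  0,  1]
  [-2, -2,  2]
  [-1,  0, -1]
J_2(-2) ⊕ J_1(-2)

The characteristic polynomial is
  det(x·I − A) = x^3 + 6*x^2 + 12*x + 8 = (x + 2)^3

Eigenvalues and multiplicities (the geometric multiplicity of λ is n − rank(A − λI), which equals the number of Jordan blocks for λ):
  λ = -2: algebraic multiplicity = 3, geometric multiplicity = 2

Determining the block sizes for each eigenvalue:
  λ = -2: 2 blocks summing to 3 forces exactly one block of size 2 and the rest size 1 → block sizes [2, 1]

Assembling the blocks gives a Jordan form
J =
  [-2,  1,  0]
  [ 0, -2,  0]
  [ 0,  0, -2]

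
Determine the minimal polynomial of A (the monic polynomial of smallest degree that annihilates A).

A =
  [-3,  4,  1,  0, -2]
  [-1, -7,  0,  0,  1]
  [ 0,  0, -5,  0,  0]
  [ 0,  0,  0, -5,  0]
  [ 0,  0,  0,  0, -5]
x^3 + 15*x^2 + 75*x + 125

The characteristic polynomial is χ_A(x) = (x + 5)^5, so the eigenvalues are known. The minimal polynomial is
  m_A(x) = Π_λ (x − λ)^{k_λ}
where k_λ is the size of the *largest* Jordan block for λ (equivalently, the smallest k with (A − λI)^k v = 0 for every generalised eigenvector v of λ).

  λ = -5: largest Jordan block has size 3, contributing (x + 5)^3

So m_A(x) = (x + 5)^3 = x^3 + 15*x^2 + 75*x + 125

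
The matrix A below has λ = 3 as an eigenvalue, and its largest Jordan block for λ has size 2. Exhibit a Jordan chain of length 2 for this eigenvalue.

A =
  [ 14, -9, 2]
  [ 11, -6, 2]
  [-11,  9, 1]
A Jordan chain for λ = 3 of length 2:
v_1 = (11, 11, -11)ᵀ
v_2 = (1, 0, 0)ᵀ

Let N = A − (3)·I. We want v_2 with N^2 v_2 = 0 but N^1 v_2 ≠ 0; then v_{j-1} := N · v_j for j = 2, …, 2.

Pick v_2 = (1, 0, 0)ᵀ.
Then v_1 = N · v_2 = (11, 11, -11)ᵀ.

Sanity check: (A − (3)·I) v_1 = (0, 0, 0)ᵀ = 0. ✓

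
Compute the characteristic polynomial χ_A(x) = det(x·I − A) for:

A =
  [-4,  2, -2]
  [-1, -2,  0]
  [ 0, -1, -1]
x^3 + 7*x^2 + 16*x + 12

Expanding det(x·I − A) (e.g. by cofactor expansion or by noting that A is similar to its Jordan form J, which has the same characteristic polynomial as A) gives
  χ_A(x) = x^3 + 7*x^2 + 16*x + 12
which factors as (x + 2)^2*(x + 3). The eigenvalues (with algebraic multiplicities) are λ = -3 with multiplicity 1, λ = -2 with multiplicity 2.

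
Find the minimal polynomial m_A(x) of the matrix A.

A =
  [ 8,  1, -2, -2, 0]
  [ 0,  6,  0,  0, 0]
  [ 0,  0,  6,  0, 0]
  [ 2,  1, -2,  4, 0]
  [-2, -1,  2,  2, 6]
x^2 - 12*x + 36

The characteristic polynomial is χ_A(x) = (x - 6)^5, so the eigenvalues are known. The minimal polynomial is
  m_A(x) = Π_λ (x − λ)^{k_λ}
where k_λ is the size of the *largest* Jordan block for λ (equivalently, the smallest k with (A − λI)^k v = 0 for every generalised eigenvector v of λ).

  λ = 6: largest Jordan block has size 2, contributing (x − 6)^2

So m_A(x) = (x - 6)^2 = x^2 - 12*x + 36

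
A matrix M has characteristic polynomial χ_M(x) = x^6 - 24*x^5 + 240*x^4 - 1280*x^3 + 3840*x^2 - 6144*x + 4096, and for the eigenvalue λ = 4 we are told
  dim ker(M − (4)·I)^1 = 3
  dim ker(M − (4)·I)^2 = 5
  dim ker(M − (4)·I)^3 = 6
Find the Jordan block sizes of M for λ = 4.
Block sizes for λ = 4: [3, 2, 1]

From the dimensions of kernels of powers, the number of Jordan blocks of size at least j is d_j − d_{j−1} where d_j = dim ker(N^j) (with d_0 = 0). Computing the differences gives [3, 2, 1].
The number of blocks of size exactly k is (#blocks of size ≥ k) − (#blocks of size ≥ k + 1), so the partition is: 1 block(s) of size 1, 1 block(s) of size 2, 1 block(s) of size 3.
In nonincreasing order the block sizes are [3, 2, 1].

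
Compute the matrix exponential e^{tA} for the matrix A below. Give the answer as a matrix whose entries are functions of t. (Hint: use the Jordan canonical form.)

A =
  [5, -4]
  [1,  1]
e^{tA} =
  [2*t*exp(3*t) + exp(3*t), -4*t*exp(3*t)]
  [t*exp(3*t), -2*t*exp(3*t) + exp(3*t)]

Strategy: write A = P · J · P⁻¹ where J is a Jordan canonical form, so e^{tA} = P · e^{tJ} · P⁻¹, and e^{tJ} can be computed block-by-block.

A has Jordan form
J =
  [3, 1]
  [0, 3]
(up to reordering of blocks).

Per-block formulas:
  For a 2×2 Jordan block J_2(3): exp(t · J_2(3)) = e^(3t)·(I + t·N), where N is the 2×2 nilpotent shift.

After assembling e^{tJ} and conjugating by P, we get:

e^{tA} =
  [2*t*exp(3*t) + exp(3*t), -4*t*exp(3*t)]
  [t*exp(3*t), -2*t*exp(3*t) + exp(3*t)]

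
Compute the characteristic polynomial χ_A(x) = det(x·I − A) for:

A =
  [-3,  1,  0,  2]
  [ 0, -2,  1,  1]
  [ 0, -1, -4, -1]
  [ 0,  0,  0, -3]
x^4 + 12*x^3 + 54*x^2 + 108*x + 81

Expanding det(x·I − A) (e.g. by cofactor expansion or by noting that A is similar to its Jordan form J, which has the same characteristic polynomial as A) gives
  χ_A(x) = x^4 + 12*x^3 + 54*x^2 + 108*x + 81
which factors as (x + 3)^4. The eigenvalues (with algebraic multiplicities) are λ = -3 with multiplicity 4.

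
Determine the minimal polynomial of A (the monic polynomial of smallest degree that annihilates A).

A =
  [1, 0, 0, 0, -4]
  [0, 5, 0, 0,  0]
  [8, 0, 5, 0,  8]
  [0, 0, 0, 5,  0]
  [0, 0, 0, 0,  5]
x^2 - 6*x + 5

The characteristic polynomial is χ_A(x) = (x - 5)^4*(x - 1), so the eigenvalues are known. The minimal polynomial is
  m_A(x) = Π_λ (x − λ)^{k_λ}
where k_λ is the size of the *largest* Jordan block for λ (equivalently, the smallest k with (A − λI)^k v = 0 for every generalised eigenvector v of λ).

  λ = 1: largest Jordan block has size 1, contributing (x − 1)
  λ = 5: largest Jordan block has size 1, contributing (x − 5)

So m_A(x) = (x - 5)*(x - 1) = x^2 - 6*x + 5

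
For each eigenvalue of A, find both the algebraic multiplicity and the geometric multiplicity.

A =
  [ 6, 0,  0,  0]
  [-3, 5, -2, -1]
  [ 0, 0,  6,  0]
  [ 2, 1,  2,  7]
λ = 6: alg = 4, geom = 2

Step 1 — factor the characteristic polynomial to read off the algebraic multiplicities:
  χ_A(x) = (x - 6)^4

Step 2 — compute geometric multiplicities via the rank-nullity identity g(λ) = n − rank(A − λI):
  rank(A − (6)·I) = 2, so dim ker(A − (6)·I) = n − 2 = 2

Summary:
  λ = 6: algebraic multiplicity = 4, geometric multiplicity = 2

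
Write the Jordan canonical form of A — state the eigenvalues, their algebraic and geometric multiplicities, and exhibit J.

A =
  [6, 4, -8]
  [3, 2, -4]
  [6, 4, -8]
J_2(0) ⊕ J_1(0)

The characteristic polynomial is
  det(x·I − A) = x^3

Eigenvalues and multiplicities (the geometric multiplicity of λ is n − rank(A − λI), which equals the number of Jordan blocks for λ):
  λ = 0: algebraic multiplicity = 3, geometric multiplicity = 2

Determining the block sizes for each eigenvalue:
  λ = 0: 2 blocks summing to 3 forces exactly one block of size 2 and the rest size 1 → block sizes [2, 1]

Assembling the blocks gives a Jordan form
J =
  [0, 1, 0]
  [0, 0, 0]
  [0, 0, 0]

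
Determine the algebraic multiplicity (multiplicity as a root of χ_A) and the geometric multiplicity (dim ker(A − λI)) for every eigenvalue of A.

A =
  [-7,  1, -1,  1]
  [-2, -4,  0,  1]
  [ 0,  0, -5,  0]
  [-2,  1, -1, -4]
λ = -5: alg = 4, geom = 2

Step 1 — factor the characteristic polynomial to read off the algebraic multiplicities:
  χ_A(x) = (x + 5)^4

Step 2 — compute geometric multiplicities via the rank-nullity identity g(λ) = n − rank(A − λI):
  rank(A − (-5)·I) = 2, so dim ker(A − (-5)·I) = n − 2 = 2

Summary:
  λ = -5: algebraic multiplicity = 4, geometric multiplicity = 2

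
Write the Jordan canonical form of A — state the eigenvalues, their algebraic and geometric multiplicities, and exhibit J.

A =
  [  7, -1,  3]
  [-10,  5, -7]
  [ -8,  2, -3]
J_3(3)

The characteristic polynomial is
  det(x·I − A) = x^3 - 9*x^2 + 27*x - 27 = (x - 3)^3

Eigenvalues and multiplicities (the geometric multiplicity of λ is n − rank(A − λI), which equals the number of Jordan blocks for λ):
  λ = 3: algebraic multiplicity = 3, geometric multiplicity = 1

Determining the block sizes for each eigenvalue:
  λ = 3: one block (gm = 1), so the single block has size am = 3 → block sizes [3]

Assembling the blocks gives a Jordan form
J =
  [3, 1, 0]
  [0, 3, 1]
  [0, 0, 3]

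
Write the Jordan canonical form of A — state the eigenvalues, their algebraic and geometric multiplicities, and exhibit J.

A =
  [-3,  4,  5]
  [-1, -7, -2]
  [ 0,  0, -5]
J_3(-5)

The characteristic polynomial is
  det(x·I − A) = x^3 + 15*x^2 + 75*x + 125 = (x + 5)^3

Eigenvalues and multiplicities (the geometric multiplicity of λ is n − rank(A − λI), which equals the number of Jordan blocks for λ):
  λ = -5: algebraic multiplicity = 3, geometric multiplicity = 1

Determining the block sizes for each eigenvalue:
  λ = -5: one block (gm = 1), so the single block has size am = 3 → block sizes [3]

Assembling the blocks gives a Jordan form
J =
  [-5,  1,  0]
  [ 0, -5,  1]
  [ 0,  0, -5]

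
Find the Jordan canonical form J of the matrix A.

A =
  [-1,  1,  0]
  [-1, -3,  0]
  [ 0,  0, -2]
J_2(-2) ⊕ J_1(-2)

The characteristic polynomial is
  det(x·I − A) = x^3 + 6*x^2 + 12*x + 8 = (x + 2)^3

Eigenvalues and multiplicities (the geometric multiplicity of λ is n − rank(A − λI), which equals the number of Jordan blocks for λ):
  λ = -2: algebraic multiplicity = 3, geometric multiplicity = 2

Determining the block sizes for each eigenvalue:
  λ = -2: 2 blocks summing to 3 forces exactly one block of size 2 and the rest size 1 → block sizes [2, 1]

Assembling the blocks gives a Jordan form
J =
  [-2,  1,  0]
  [ 0, -2,  0]
  [ 0,  0, -2]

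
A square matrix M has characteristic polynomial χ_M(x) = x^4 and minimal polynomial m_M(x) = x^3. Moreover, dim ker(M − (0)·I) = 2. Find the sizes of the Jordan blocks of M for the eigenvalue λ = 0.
Block sizes for λ = 0: [3, 1]

Step 1 — from the characteristic polynomial, algebraic multiplicity of λ = 0 is 4. From dim ker(M − (0)·I) = 2, there are exactly 2 Jordan blocks for λ = 0.
Step 2 — from the minimal polynomial, the factor (x − 0)^3 tells us the largest block for λ = 0 has size 3.
Step 3 — with total size 4, 2 blocks, and largest block 3, the block sizes (in nonincreasing order) are [3, 1].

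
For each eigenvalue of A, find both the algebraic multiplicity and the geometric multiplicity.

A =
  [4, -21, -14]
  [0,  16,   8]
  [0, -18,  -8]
λ = 4: alg = 3, geom = 2

Step 1 — factor the characteristic polynomial to read off the algebraic multiplicities:
  χ_A(x) = (x - 4)^3

Step 2 — compute geometric multiplicities via the rank-nullity identity g(λ) = n − rank(A − λI):
  rank(A − (4)·I) = 1, so dim ker(A − (4)·I) = n − 1 = 2

Summary:
  λ = 4: algebraic multiplicity = 3, geometric multiplicity = 2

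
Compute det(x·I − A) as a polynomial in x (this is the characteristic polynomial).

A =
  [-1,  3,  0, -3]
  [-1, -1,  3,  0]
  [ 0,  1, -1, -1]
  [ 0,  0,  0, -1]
x^4 + 4*x^3 + 6*x^2 + 4*x + 1

Expanding det(x·I − A) (e.g. by cofactor expansion or by noting that A is similar to its Jordan form J, which has the same characteristic polynomial as A) gives
  χ_A(x) = x^4 + 4*x^3 + 6*x^2 + 4*x + 1
which factors as (x + 1)^4. The eigenvalues (with algebraic multiplicities) are λ = -1 with multiplicity 4.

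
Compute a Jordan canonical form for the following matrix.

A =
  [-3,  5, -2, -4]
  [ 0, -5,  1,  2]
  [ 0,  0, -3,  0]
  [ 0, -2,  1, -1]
J_3(-3) ⊕ J_1(-3)

The characteristic polynomial is
  det(x·I − A) = x^4 + 12*x^3 + 54*x^2 + 108*x + 81 = (x + 3)^4

Eigenvalues and multiplicities (the geometric multiplicity of λ is n − rank(A − λI), which equals the number of Jordan blocks for λ):
  λ = -3: algebraic multiplicity = 4, geometric multiplicity = 2

Determining the block sizes for each eigenvalue:
  λ = -3: with am = 4 and gm = 2, the partition is not yet determined (e.g. several partitions of 4 into 2 parts exist). Let N = A − (-3)·I. Computing rank(N^1) = 2, rank(N^2) = 1, rank(N^3) = 0; the number of blocks of size ≥ j is rank(N^{j−1}) − rank(N^j), giving [2, 1, 1]. So we have 1 block(s) of size 3, 1 block(s) of size 1 → block sizes [3, 1]

Assembling the blocks gives a Jordan form
J =
  [-3,  1,  0,  0]
  [ 0, -3,  1,  0]
  [ 0,  0, -3,  0]
  [ 0,  0,  0, -3]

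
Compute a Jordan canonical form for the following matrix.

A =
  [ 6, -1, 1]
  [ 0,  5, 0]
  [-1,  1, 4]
J_2(5) ⊕ J_1(5)

The characteristic polynomial is
  det(x·I − A) = x^3 - 15*x^2 + 75*x - 125 = (x - 5)^3

Eigenvalues and multiplicities (the geometric multiplicity of λ is n − rank(A − λI), which equals the number of Jordan blocks for λ):
  λ = 5: algebraic multiplicity = 3, geometric multiplicity = 2

Determining the block sizes for each eigenvalue:
  λ = 5: 2 blocks summing to 3 forces exactly one block of size 2 and the rest size 1 → block sizes [2, 1]

Assembling the blocks gives a Jordan form
J =
  [5, 1, 0]
  [0, 5, 0]
  [0, 0, 5]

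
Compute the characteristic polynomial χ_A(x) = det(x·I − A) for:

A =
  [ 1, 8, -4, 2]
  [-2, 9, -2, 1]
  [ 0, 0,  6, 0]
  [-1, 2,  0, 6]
x^4 - 22*x^3 + 181*x^2 - 660*x + 900

Expanding det(x·I − A) (e.g. by cofactor expansion or by noting that A is similar to its Jordan form J, which has the same characteristic polynomial as A) gives
  χ_A(x) = x^4 - 22*x^3 + 181*x^2 - 660*x + 900
which factors as (x - 6)^2*(x - 5)^2. The eigenvalues (with algebraic multiplicities) are λ = 5 with multiplicity 2, λ = 6 with multiplicity 2.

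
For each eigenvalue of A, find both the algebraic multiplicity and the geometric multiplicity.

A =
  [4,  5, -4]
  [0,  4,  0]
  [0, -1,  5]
λ = 4: alg = 2, geom = 1; λ = 5: alg = 1, geom = 1

Step 1 — factor the characteristic polynomial to read off the algebraic multiplicities:
  χ_A(x) = (x - 5)*(x - 4)^2

Step 2 — compute geometric multiplicities via the rank-nullity identity g(λ) = n − rank(A − λI):
  rank(A − (4)·I) = 2, so dim ker(A − (4)·I) = n − 2 = 1
  rank(A − (5)·I) = 2, so dim ker(A − (5)·I) = n − 2 = 1

Summary:
  λ = 4: algebraic multiplicity = 2, geometric multiplicity = 1
  λ = 5: algebraic multiplicity = 1, geometric multiplicity = 1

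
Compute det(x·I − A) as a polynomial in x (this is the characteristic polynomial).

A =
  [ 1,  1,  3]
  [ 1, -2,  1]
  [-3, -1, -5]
x^3 + 6*x^2 + 12*x + 8

Expanding det(x·I − A) (e.g. by cofactor expansion or by noting that A is similar to its Jordan form J, which has the same characteristic polynomial as A) gives
  χ_A(x) = x^3 + 6*x^2 + 12*x + 8
which factors as (x + 2)^3. The eigenvalues (with algebraic multiplicities) are λ = -2 with multiplicity 3.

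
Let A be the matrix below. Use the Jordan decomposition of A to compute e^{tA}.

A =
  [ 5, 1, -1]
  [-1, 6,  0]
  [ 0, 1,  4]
e^{tA} =
  [-t^2*exp(5*t)/2 + exp(5*t), t*exp(5*t), t^2*exp(5*t)/2 - t*exp(5*t)]
  [-t^2*exp(5*t)/2 - t*exp(5*t), t*exp(5*t) + exp(5*t), t^2*exp(5*t)/2]
  [-t^2*exp(5*t)/2, t*exp(5*t), t^2*exp(5*t)/2 - t*exp(5*t) + exp(5*t)]

Strategy: write A = P · J · P⁻¹ where J is a Jordan canonical form, so e^{tA} = P · e^{tJ} · P⁻¹, and e^{tJ} can be computed block-by-block.

A has Jordan form
J =
  [5, 1, 0]
  [0, 5, 1]
  [0, 0, 5]
(up to reordering of blocks).

Per-block formulas:
  For a 3×3 Jordan block J_3(5): exp(t · J_3(5)) = e^(5t)·(I + t·N + (t^2/2)·N^2), where N is the 3×3 nilpotent shift.

After assembling e^{tJ} and conjugating by P, we get:

e^{tA} =
  [-t^2*exp(5*t)/2 + exp(5*t), t*exp(5*t), t^2*exp(5*t)/2 - t*exp(5*t)]
  [-t^2*exp(5*t)/2 - t*exp(5*t), t*exp(5*t) + exp(5*t), t^2*exp(5*t)/2]
  [-t^2*exp(5*t)/2, t*exp(5*t), t^2*exp(5*t)/2 - t*exp(5*t) + exp(5*t)]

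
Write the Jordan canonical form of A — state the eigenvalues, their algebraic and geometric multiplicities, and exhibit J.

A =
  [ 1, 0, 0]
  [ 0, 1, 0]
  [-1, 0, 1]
J_2(1) ⊕ J_1(1)

The characteristic polynomial is
  det(x·I − A) = x^3 - 3*x^2 + 3*x - 1 = (x - 1)^3

Eigenvalues and multiplicities (the geometric multiplicity of λ is n − rank(A − λI), which equals the number of Jordan blocks for λ):
  λ = 1: algebraic multiplicity = 3, geometric multiplicity = 2

Determining the block sizes for each eigenvalue:
  λ = 1: 2 blocks summing to 3 forces exactly one block of size 2 and the rest size 1 → block sizes [2, 1]

Assembling the blocks gives a Jordan form
J =
  [1, 1, 0]
  [0, 1, 0]
  [0, 0, 1]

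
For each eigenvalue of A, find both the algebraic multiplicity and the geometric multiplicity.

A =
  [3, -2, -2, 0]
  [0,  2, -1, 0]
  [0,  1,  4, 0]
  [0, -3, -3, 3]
λ = 3: alg = 4, geom = 3

Step 1 — factor the characteristic polynomial to read off the algebraic multiplicities:
  χ_A(x) = (x - 3)^4

Step 2 — compute geometric multiplicities via the rank-nullity identity g(λ) = n − rank(A − λI):
  rank(A − (3)·I) = 1, so dim ker(A − (3)·I) = n − 1 = 3

Summary:
  λ = 3: algebraic multiplicity = 4, geometric multiplicity = 3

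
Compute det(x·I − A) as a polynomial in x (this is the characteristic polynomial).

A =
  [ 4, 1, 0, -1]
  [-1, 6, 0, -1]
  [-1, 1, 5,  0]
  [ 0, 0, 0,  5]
x^4 - 20*x^3 + 150*x^2 - 500*x + 625

Expanding det(x·I − A) (e.g. by cofactor expansion or by noting that A is similar to its Jordan form J, which has the same characteristic polynomial as A) gives
  χ_A(x) = x^4 - 20*x^3 + 150*x^2 - 500*x + 625
which factors as (x - 5)^4. The eigenvalues (with algebraic multiplicities) are λ = 5 with multiplicity 4.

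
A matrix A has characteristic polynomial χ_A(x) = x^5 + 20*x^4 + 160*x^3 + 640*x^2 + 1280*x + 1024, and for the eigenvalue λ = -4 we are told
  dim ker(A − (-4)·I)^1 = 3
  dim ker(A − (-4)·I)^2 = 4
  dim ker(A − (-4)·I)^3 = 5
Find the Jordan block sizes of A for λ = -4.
Block sizes for λ = -4: [3, 1, 1]

From the dimensions of kernels of powers, the number of Jordan blocks of size at least j is d_j − d_{j−1} where d_j = dim ker(N^j) (with d_0 = 0). Computing the differences gives [3, 1, 1].
The number of blocks of size exactly k is (#blocks of size ≥ k) − (#blocks of size ≥ k + 1), so the partition is: 2 block(s) of size 1, 1 block(s) of size 3.
In nonincreasing order the block sizes are [3, 1, 1].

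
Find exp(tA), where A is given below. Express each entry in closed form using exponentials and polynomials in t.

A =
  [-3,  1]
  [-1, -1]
e^{tA} =
  [-t*exp(-2*t) + exp(-2*t), t*exp(-2*t)]
  [-t*exp(-2*t), t*exp(-2*t) + exp(-2*t)]

Strategy: write A = P · J · P⁻¹ where J is a Jordan canonical form, so e^{tA} = P · e^{tJ} · P⁻¹, and e^{tJ} can be computed block-by-block.

A has Jordan form
J =
  [-2,  1]
  [ 0, -2]
(up to reordering of blocks).

Per-block formulas:
  For a 2×2 Jordan block J_2(-2): exp(t · J_2(-2)) = e^(-2t)·(I + t·N), where N is the 2×2 nilpotent shift.

After assembling e^{tJ} and conjugating by P, we get:

e^{tA} =
  [-t*exp(-2*t) + exp(-2*t), t*exp(-2*t)]
  [-t*exp(-2*t), t*exp(-2*t) + exp(-2*t)]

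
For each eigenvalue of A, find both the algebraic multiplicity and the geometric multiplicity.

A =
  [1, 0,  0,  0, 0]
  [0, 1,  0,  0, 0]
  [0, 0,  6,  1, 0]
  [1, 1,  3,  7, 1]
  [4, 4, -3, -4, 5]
λ = 1: alg = 2, geom = 2; λ = 6: alg = 3, geom = 1

Step 1 — factor the characteristic polynomial to read off the algebraic multiplicities:
  χ_A(x) = (x - 6)^3*(x - 1)^2

Step 2 — compute geometric multiplicities via the rank-nullity identity g(λ) = n − rank(A − λI):
  rank(A − (1)·I) = 3, so dim ker(A − (1)·I) = n − 3 = 2
  rank(A − (6)·I) = 4, so dim ker(A − (6)·I) = n − 4 = 1

Summary:
  λ = 1: algebraic multiplicity = 2, geometric multiplicity = 2
  λ = 6: algebraic multiplicity = 3, geometric multiplicity = 1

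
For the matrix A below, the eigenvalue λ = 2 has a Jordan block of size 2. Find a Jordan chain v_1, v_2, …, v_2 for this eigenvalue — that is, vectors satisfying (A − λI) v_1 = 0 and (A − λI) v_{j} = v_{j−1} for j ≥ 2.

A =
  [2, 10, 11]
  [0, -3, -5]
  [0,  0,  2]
A Jordan chain for λ = 2 of length 2:
v_1 = (-1, 0, 0)ᵀ
v_2 = (0, 1, -1)ᵀ

Let N = A − (2)·I. We want v_2 with N^2 v_2 = 0 but N^1 v_2 ≠ 0; then v_{j-1} := N · v_j for j = 2, …, 2.

Pick v_2 = (0, 1, -1)ᵀ.
Then v_1 = N · v_2 = (-1, 0, 0)ᵀ.

Sanity check: (A − (2)·I) v_1 = (0, 0, 0)ᵀ = 0. ✓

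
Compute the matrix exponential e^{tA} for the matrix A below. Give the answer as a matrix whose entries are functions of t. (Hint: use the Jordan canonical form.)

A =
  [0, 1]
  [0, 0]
e^{tA} =
  [1, t]
  [0, 1]

Strategy: write A = P · J · P⁻¹ where J is a Jordan canonical form, so e^{tA} = P · e^{tJ} · P⁻¹, and e^{tJ} can be computed block-by-block.

A has Jordan form
J =
  [0, 1]
  [0, 0]
(up to reordering of blocks).

Per-block formulas:
  For a 2×2 Jordan block J_2(0): exp(t · J_2(0)) = e^(0t)·(I + t·N), where N is the 2×2 nilpotent shift.

After assembling e^{tJ} and conjugating by P, we get:

e^{tA} =
  [1, t]
  [0, 1]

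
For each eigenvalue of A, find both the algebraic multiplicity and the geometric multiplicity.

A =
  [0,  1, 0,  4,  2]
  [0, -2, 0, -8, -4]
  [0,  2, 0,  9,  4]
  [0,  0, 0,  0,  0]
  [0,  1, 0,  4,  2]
λ = 0: alg = 5, geom = 3

Step 1 — factor the characteristic polynomial to read off the algebraic multiplicities:
  χ_A(x) = x^5

Step 2 — compute geometric multiplicities via the rank-nullity identity g(λ) = n − rank(A − λI):
  rank(A − (0)·I) = 2, so dim ker(A − (0)·I) = n − 2 = 3

Summary:
  λ = 0: algebraic multiplicity = 5, geometric multiplicity = 3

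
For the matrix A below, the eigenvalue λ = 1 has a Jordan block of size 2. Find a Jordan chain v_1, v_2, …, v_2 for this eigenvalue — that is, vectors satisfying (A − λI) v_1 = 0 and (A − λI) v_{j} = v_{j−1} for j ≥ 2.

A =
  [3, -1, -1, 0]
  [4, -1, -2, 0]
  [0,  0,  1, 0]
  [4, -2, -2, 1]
A Jordan chain for λ = 1 of length 2:
v_1 = (2, 4, 0, 4)ᵀ
v_2 = (1, 0, 0, 0)ᵀ

Let N = A − (1)·I. We want v_2 with N^2 v_2 = 0 but N^1 v_2 ≠ 0; then v_{j-1} := N · v_j for j = 2, …, 2.

Pick v_2 = (1, 0, 0, 0)ᵀ.
Then v_1 = N · v_2 = (2, 4, 0, 4)ᵀ.

Sanity check: (A − (1)·I) v_1 = (0, 0, 0, 0)ᵀ = 0. ✓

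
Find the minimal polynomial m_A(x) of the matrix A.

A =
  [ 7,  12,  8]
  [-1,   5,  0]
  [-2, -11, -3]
x^3 - 9*x^2 + 27*x - 27

The characteristic polynomial is χ_A(x) = (x - 3)^3, so the eigenvalues are known. The minimal polynomial is
  m_A(x) = Π_λ (x − λ)^{k_λ}
where k_λ is the size of the *largest* Jordan block for λ (equivalently, the smallest k with (A − λI)^k v = 0 for every generalised eigenvector v of λ).

  λ = 3: largest Jordan block has size 3, contributing (x − 3)^3

So m_A(x) = (x - 3)^3 = x^3 - 9*x^2 + 27*x - 27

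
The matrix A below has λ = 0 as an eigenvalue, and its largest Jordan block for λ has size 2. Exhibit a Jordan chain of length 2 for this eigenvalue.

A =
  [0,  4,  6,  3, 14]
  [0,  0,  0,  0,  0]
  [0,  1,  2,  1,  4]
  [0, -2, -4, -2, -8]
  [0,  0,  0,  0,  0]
A Jordan chain for λ = 0 of length 2:
v_1 = (4, 0, 1, -2, 0)ᵀ
v_2 = (0, 1, 0, 0, 0)ᵀ

Let N = A − (0)·I. We want v_2 with N^2 v_2 = 0 but N^1 v_2 ≠ 0; then v_{j-1} := N · v_j for j = 2, …, 2.

Pick v_2 = (0, 1, 0, 0, 0)ᵀ.
Then v_1 = N · v_2 = (4, 0, 1, -2, 0)ᵀ.

Sanity check: (A − (0)·I) v_1 = (0, 0, 0, 0, 0)ᵀ = 0. ✓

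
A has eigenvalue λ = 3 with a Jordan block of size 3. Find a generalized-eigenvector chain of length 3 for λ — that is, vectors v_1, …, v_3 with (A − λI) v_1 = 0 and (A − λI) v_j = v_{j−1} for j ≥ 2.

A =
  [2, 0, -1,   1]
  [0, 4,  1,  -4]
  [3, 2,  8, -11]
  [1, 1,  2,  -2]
A Jordan chain for λ = 3 of length 3:
v_1 = (-1, -1, 1, 0)ᵀ
v_2 = (-1, 0, 3, 1)ᵀ
v_3 = (1, 0, 0, 0)ᵀ

Let N = A − (3)·I. We want v_3 with N^3 v_3 = 0 but N^2 v_3 ≠ 0; then v_{j-1} := N · v_j for j = 3, …, 2.

Pick v_3 = (1, 0, 0, 0)ᵀ.
Then v_2 = N · v_3 = (-1, 0, 3, 1)ᵀ.
Then v_1 = N · v_2 = (-1, -1, 1, 0)ᵀ.

Sanity check: (A − (3)·I) v_1 = (0, 0, 0, 0)ᵀ = 0. ✓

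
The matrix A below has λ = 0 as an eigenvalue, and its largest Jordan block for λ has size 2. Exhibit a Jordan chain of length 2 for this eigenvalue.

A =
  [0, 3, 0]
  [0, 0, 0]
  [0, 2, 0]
A Jordan chain for λ = 0 of length 2:
v_1 = (3, 0, 2)ᵀ
v_2 = (0, 1, 0)ᵀ

Let N = A − (0)·I. We want v_2 with N^2 v_2 = 0 but N^1 v_2 ≠ 0; then v_{j-1} := N · v_j for j = 2, …, 2.

Pick v_2 = (0, 1, 0)ᵀ.
Then v_1 = N · v_2 = (3, 0, 2)ᵀ.

Sanity check: (A − (0)·I) v_1 = (0, 0, 0)ᵀ = 0. ✓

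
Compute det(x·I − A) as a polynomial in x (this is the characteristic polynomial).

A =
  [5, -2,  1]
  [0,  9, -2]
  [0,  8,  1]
x^3 - 15*x^2 + 75*x - 125

Expanding det(x·I − A) (e.g. by cofactor expansion or by noting that A is similar to its Jordan form J, which has the same characteristic polynomial as A) gives
  χ_A(x) = x^3 - 15*x^2 + 75*x - 125
which factors as (x - 5)^3. The eigenvalues (with algebraic multiplicities) are λ = 5 with multiplicity 3.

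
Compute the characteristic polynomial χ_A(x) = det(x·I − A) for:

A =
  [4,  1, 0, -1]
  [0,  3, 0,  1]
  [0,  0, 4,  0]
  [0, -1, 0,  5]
x^4 - 16*x^3 + 96*x^2 - 256*x + 256

Expanding det(x·I − A) (e.g. by cofactor expansion or by noting that A is similar to its Jordan form J, which has the same characteristic polynomial as A) gives
  χ_A(x) = x^4 - 16*x^3 + 96*x^2 - 256*x + 256
which factors as (x - 4)^4. The eigenvalues (with algebraic multiplicities) are λ = 4 with multiplicity 4.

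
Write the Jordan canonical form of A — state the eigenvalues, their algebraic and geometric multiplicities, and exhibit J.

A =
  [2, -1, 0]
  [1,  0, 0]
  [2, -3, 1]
J_3(1)

The characteristic polynomial is
  det(x·I − A) = x^3 - 3*x^2 + 3*x - 1 = (x - 1)^3

Eigenvalues and multiplicities (the geometric multiplicity of λ is n − rank(A − λI), which equals the number of Jordan blocks for λ):
  λ = 1: algebraic multiplicity = 3, geometric multiplicity = 1

Determining the block sizes for each eigenvalue:
  λ = 1: one block (gm = 1), so the single block has size am = 3 → block sizes [3]

Assembling the blocks gives a Jordan form
J =
  [1, 1, 0]
  [0, 1, 1]
  [0, 0, 1]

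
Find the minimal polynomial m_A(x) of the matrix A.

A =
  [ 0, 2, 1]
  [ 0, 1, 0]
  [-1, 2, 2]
x^2 - 2*x + 1

The characteristic polynomial is χ_A(x) = (x - 1)^3, so the eigenvalues are known. The minimal polynomial is
  m_A(x) = Π_λ (x − λ)^{k_λ}
where k_λ is the size of the *largest* Jordan block for λ (equivalently, the smallest k with (A − λI)^k v = 0 for every generalised eigenvector v of λ).

  λ = 1: largest Jordan block has size 2, contributing (x − 1)^2

So m_A(x) = (x - 1)^2 = x^2 - 2*x + 1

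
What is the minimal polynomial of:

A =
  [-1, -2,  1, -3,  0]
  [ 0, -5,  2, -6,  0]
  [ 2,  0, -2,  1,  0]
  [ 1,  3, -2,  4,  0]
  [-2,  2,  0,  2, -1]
x^3 + 3*x^2 + 3*x + 1

The characteristic polynomial is χ_A(x) = (x + 1)^5, so the eigenvalues are known. The minimal polynomial is
  m_A(x) = Π_λ (x − λ)^{k_λ}
where k_λ is the size of the *largest* Jordan block for λ (equivalently, the smallest k with (A − λI)^k v = 0 for every generalised eigenvector v of λ).

  λ = -1: largest Jordan block has size 3, contributing (x + 1)^3

So m_A(x) = (x + 1)^3 = x^3 + 3*x^2 + 3*x + 1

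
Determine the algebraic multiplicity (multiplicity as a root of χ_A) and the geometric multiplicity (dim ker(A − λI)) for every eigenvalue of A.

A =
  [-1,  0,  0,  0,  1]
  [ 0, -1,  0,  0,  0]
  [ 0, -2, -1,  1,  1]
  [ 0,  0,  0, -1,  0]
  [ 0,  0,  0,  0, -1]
λ = -1: alg = 5, geom = 3

Step 1 — factor the characteristic polynomial to read off the algebraic multiplicities:
  χ_A(x) = (x + 1)^5

Step 2 — compute geometric multiplicities via the rank-nullity identity g(λ) = n − rank(A − λI):
  rank(A − (-1)·I) = 2, so dim ker(A − (-1)·I) = n − 2 = 3

Summary:
  λ = -1: algebraic multiplicity = 5, geometric multiplicity = 3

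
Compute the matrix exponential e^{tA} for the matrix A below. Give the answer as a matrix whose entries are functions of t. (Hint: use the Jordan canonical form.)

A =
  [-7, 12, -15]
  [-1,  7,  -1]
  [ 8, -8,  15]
e^{tA} =
  [6*t^2*exp(5*t) - 12*t*exp(5*t) + exp(5*t), 12*t*exp(5*t), 9*t^2*exp(5*t) - 15*t*exp(5*t)]
  [t^2*exp(5*t) - t*exp(5*t), 2*t*exp(5*t) + exp(5*t), 3*t^2*exp(5*t)/2 - t*exp(5*t)]
  [-4*t^2*exp(5*t) + 8*t*exp(5*t), -8*t*exp(5*t), -6*t^2*exp(5*t) + 10*t*exp(5*t) + exp(5*t)]

Strategy: write A = P · J · P⁻¹ where J is a Jordan canonical form, so e^{tA} = P · e^{tJ} · P⁻¹, and e^{tJ} can be computed block-by-block.

A has Jordan form
J =
  [5, 1, 0]
  [0, 5, 1]
  [0, 0, 5]
(up to reordering of blocks).

Per-block formulas:
  For a 3×3 Jordan block J_3(5): exp(t · J_3(5)) = e^(5t)·(I + t·N + (t^2/2)·N^2), where N is the 3×3 nilpotent shift.

After assembling e^{tJ} and conjugating by P, we get:

e^{tA} =
  [6*t^2*exp(5*t) - 12*t*exp(5*t) + exp(5*t), 12*t*exp(5*t), 9*t^2*exp(5*t) - 15*t*exp(5*t)]
  [t^2*exp(5*t) - t*exp(5*t), 2*t*exp(5*t) + exp(5*t), 3*t^2*exp(5*t)/2 - t*exp(5*t)]
  [-4*t^2*exp(5*t) + 8*t*exp(5*t), -8*t*exp(5*t), -6*t^2*exp(5*t) + 10*t*exp(5*t) + exp(5*t)]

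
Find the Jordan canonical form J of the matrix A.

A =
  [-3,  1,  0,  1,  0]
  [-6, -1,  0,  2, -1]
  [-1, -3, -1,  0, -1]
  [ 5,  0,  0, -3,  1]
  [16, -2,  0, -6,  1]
J_2(-2) ⊕ J_3(-1)

The characteristic polynomial is
  det(x·I − A) = x^5 + 7*x^4 + 19*x^3 + 25*x^2 + 16*x + 4 = (x + 1)^3*(x + 2)^2

Eigenvalues and multiplicities (the geometric multiplicity of λ is n − rank(A − λI), which equals the number of Jordan blocks for λ):
  λ = -2: algebraic multiplicity = 2, geometric multiplicity = 1
  λ = -1: algebraic multiplicity = 3, geometric multiplicity = 1

Determining the block sizes for each eigenvalue:
  λ = -2: one block (gm = 1), so the single block has size am = 2 → block sizes [2]
  λ = -1: one block (gm = 1), so the single block has size am = 3 → block sizes [3]

Assembling the blocks gives a Jordan form
J =
  [-2,  1,  0,  0,  0]
  [ 0, -2,  0,  0,  0]
  [ 0,  0, -1,  1,  0]
  [ 0,  0,  0, -1,  1]
  [ 0,  0,  0,  0, -1]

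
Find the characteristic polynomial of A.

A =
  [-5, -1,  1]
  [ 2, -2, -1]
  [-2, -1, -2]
x^3 + 9*x^2 + 27*x + 27

Expanding det(x·I − A) (e.g. by cofactor expansion or by noting that A is similar to its Jordan form J, which has the same characteristic polynomial as A) gives
  χ_A(x) = x^3 + 9*x^2 + 27*x + 27
which factors as (x + 3)^3. The eigenvalues (with algebraic multiplicities) are λ = -3 with multiplicity 3.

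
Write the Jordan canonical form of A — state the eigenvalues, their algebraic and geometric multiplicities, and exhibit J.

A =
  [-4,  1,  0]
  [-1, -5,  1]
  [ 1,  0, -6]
J_3(-5)

The characteristic polynomial is
  det(x·I − A) = x^3 + 15*x^2 + 75*x + 125 = (x + 5)^3

Eigenvalues and multiplicities (the geometric multiplicity of λ is n − rank(A − λI), which equals the number of Jordan blocks for λ):
  λ = -5: algebraic multiplicity = 3, geometric multiplicity = 1

Determining the block sizes for each eigenvalue:
  λ = -5: one block (gm = 1), so the single block has size am = 3 → block sizes [3]

Assembling the blocks gives a Jordan form
J =
  [-5,  1,  0]
  [ 0, -5,  1]
  [ 0,  0, -5]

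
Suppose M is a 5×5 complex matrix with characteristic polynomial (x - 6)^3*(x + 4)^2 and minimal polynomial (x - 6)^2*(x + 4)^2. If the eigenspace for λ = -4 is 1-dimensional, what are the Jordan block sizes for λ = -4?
Block sizes for λ = -4: [2]

Step 1 — from the characteristic polynomial, algebraic multiplicity of λ = -4 is 2. From dim ker(M − (-4)·I) = 1, there are exactly 1 Jordan blocks for λ = -4.
Step 2 — from the minimal polynomial, the factor (x + 4)^2 tells us the largest block for λ = -4 has size 2.
Step 3 — with total size 2, 1 blocks, and largest block 2, the block sizes (in nonincreasing order) are [2].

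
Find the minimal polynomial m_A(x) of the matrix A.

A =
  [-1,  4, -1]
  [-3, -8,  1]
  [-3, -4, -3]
x^2 + 8*x + 16

The characteristic polynomial is χ_A(x) = (x + 4)^3, so the eigenvalues are known. The minimal polynomial is
  m_A(x) = Π_λ (x − λ)^{k_λ}
where k_λ is the size of the *largest* Jordan block for λ (equivalently, the smallest k with (A − λI)^k v = 0 for every generalised eigenvector v of λ).

  λ = -4: largest Jordan block has size 2, contributing (x + 4)^2

So m_A(x) = (x + 4)^2 = x^2 + 8*x + 16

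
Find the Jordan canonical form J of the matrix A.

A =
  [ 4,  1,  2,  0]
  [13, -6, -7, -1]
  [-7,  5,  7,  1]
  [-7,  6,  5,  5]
J_1(-2) ⊕ J_3(4)

The characteristic polynomial is
  det(x·I − A) = x^4 - 10*x^3 + 24*x^2 + 32*x - 128 = (x - 4)^3*(x + 2)

Eigenvalues and multiplicities (the geometric multiplicity of λ is n − rank(A − λI), which equals the number of Jordan blocks for λ):
  λ = -2: algebraic multiplicity = 1, geometric multiplicity = 1
  λ = 4: algebraic multiplicity = 3, geometric multiplicity = 1

Determining the block sizes for each eigenvalue:
  λ = -2: one block (gm = 1), so the single block has size am = 1 → block sizes [1]
  λ = 4: one block (gm = 1), so the single block has size am = 3 → block sizes [3]

Assembling the blocks gives a Jordan form
J =
  [-2, 0, 0, 0]
  [ 0, 4, 1, 0]
  [ 0, 0, 4, 1]
  [ 0, 0, 0, 4]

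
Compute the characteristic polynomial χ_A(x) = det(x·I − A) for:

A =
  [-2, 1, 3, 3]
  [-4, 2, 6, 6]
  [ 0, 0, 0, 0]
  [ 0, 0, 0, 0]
x^4

Expanding det(x·I − A) (e.g. by cofactor expansion or by noting that A is similar to its Jordan form J, which has the same characteristic polynomial as A) gives
  χ_A(x) = x^4
which factors as x^4. The eigenvalues (with algebraic multiplicities) are λ = 0 with multiplicity 4.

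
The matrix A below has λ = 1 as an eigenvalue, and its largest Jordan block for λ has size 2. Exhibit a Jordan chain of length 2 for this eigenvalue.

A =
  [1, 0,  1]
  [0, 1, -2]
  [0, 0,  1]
A Jordan chain for λ = 1 of length 2:
v_1 = (1, -2, 0)ᵀ
v_2 = (0, 0, 1)ᵀ

Let N = A − (1)·I. We want v_2 with N^2 v_2 = 0 but N^1 v_2 ≠ 0; then v_{j-1} := N · v_j for j = 2, …, 2.

Pick v_2 = (0, 0, 1)ᵀ.
Then v_1 = N · v_2 = (1, -2, 0)ᵀ.

Sanity check: (A − (1)·I) v_1 = (0, 0, 0)ᵀ = 0. ✓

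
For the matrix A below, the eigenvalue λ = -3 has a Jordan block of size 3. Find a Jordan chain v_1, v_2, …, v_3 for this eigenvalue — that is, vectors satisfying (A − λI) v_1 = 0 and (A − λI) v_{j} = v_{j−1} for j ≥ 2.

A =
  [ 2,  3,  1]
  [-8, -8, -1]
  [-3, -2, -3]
A Jordan chain for λ = -3 of length 3:
v_1 = (-2, 3, 1)ᵀ
v_2 = (5, -8, -3)ᵀ
v_3 = (1, 0, 0)ᵀ

Let N = A − (-3)·I. We want v_3 with N^3 v_3 = 0 but N^2 v_3 ≠ 0; then v_{j-1} := N · v_j for j = 3, …, 2.

Pick v_3 = (1, 0, 0)ᵀ.
Then v_2 = N · v_3 = (5, -8, -3)ᵀ.
Then v_1 = N · v_2 = (-2, 3, 1)ᵀ.

Sanity check: (A − (-3)·I) v_1 = (0, 0, 0)ᵀ = 0. ✓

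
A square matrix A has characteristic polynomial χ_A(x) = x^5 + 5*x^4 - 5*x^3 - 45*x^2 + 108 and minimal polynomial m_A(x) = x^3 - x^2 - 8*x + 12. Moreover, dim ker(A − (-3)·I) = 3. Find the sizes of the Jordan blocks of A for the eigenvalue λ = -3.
Block sizes for λ = -3: [1, 1, 1]

Step 1 — from the characteristic polynomial, algebraic multiplicity of λ = -3 is 3. From dim ker(A − (-3)·I) = 3, there are exactly 3 Jordan blocks for λ = -3.
Step 2 — from the minimal polynomial, the factor (x + 3) tells us the largest block for λ = -3 has size 1.
Step 3 — with total size 3, 3 blocks, and largest block 1, the block sizes (in nonincreasing order) are [1, 1, 1].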